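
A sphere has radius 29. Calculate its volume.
Volume = (4/3) * pi * r³
Volume = (4/3) * pi * 29³
Volume = (4/3) * pi * 24389
Volume = 102160.40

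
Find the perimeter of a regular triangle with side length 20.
Perimeter = number of sides * side length
Perimeter = 3 * 20
Perimeter = 60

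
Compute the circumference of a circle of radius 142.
Circumference = 2 * pi * r
Circumference = 2 * pi * 142
Circumference = 892.21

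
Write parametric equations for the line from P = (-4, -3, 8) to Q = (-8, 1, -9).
Direction vector d = Q - P = (-4, 4, -17)
x = -4 - 4t, y = -3 + 4t, z = 8 - 17t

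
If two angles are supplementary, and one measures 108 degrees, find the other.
Supplementary angles sum to 180 degrees.
Other angle = 180 - 108
Other angle = 72 degrees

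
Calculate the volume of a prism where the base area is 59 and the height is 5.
Volume = base area * height
Volume = 59 * 5
Volume = 295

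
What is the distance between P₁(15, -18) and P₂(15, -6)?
Using the distance formula: d = sqrt((x₂-x₁)² + (y₂-y₁)²)
dx = 15 - 15 = 0
dy = (-6) - (-18) = 12
d = sqrt(0² + 12²) = sqrt(0 + 144) = sqrt(144) = 12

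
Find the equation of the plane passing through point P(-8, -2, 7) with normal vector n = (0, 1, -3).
d = n·P = (0)(-8) + (1)(-2) + (-3)(7) = -23
Plane: y - 3z = -23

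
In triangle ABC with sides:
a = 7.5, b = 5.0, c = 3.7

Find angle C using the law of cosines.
cos(C) = (a² + b² - c²)/(2ab)
cos(C) = (7.5² + 5.0² - 3.7²)/(2·7.5·5.0) = 67.56/75 = 0.900800
C = arccos(0.900800) = 25.74°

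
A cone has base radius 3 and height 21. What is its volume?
Volume = (1/3) * pi * r² * h
Volume = (1/3) * pi * 3² * 21
Volume = (1/3) * pi * 9 * 21
Volume = (1/3) * pi * 189
Volume = 197.92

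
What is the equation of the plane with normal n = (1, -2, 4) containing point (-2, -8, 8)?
d = n·P = (1)(-2) + (-2)(-8) + (4)(8) = 46
Plane: x - 2y + 4z = 46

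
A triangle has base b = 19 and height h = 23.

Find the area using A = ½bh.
A = ½·19·23 = 218.5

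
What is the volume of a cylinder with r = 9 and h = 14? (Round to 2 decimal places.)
Volume = pi * r² * h
Volume = pi * 9² * 14
Volume = pi * 81 * 14
Volume = pi * 1134
Volume = 3562.57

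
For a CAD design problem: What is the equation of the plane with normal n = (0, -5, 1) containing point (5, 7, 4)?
d = n·P = (0)(5) + (-5)(7) + (1)(4) = -31
Plane: -5y + z = -31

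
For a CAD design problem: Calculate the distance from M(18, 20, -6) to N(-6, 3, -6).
d = √[(-24)² + (-17)² + (0)²] = √865 = 29.41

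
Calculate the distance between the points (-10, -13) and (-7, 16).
Using the distance formula: d = sqrt((x₂-x₁)² + (y₂-y₁)²)
dx = (-7) - (-10) = 3
dy = 16 - (-13) = 29
d = sqrt(3² + 29²) = sqrt(9 + 841) = sqrt(850) = 29.15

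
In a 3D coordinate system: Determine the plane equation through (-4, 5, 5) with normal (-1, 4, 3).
d = n·P = (-1)(-4) + (4)(5) + (3)(5) = 39
Plane: -x + 4y + 3z = 39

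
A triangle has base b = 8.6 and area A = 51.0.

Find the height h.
A = ½bh  →  h = 2A/b
h = 2·51.0/8.6 = 11.86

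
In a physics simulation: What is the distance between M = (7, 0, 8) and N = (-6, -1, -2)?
d = √[(-13)² + (-1)² + (-10)²] = √270 = 16.43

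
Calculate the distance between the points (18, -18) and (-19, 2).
Using the distance formula: d = sqrt((x₂-x₁)² + (y₂-y₁)²)
dx = (-19) - 18 = -37
dy = 2 - (-18) = 20
d = sqrt((-37)² + 20²) = sqrt(1369 + 400) = sqrt(1769) = 42.06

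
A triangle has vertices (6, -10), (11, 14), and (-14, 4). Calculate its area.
Using the coordinate formula: Area = (1/2)|x₁(y₂-y₃) + x₂(y₃-y₁) + x₃(y₁-y₂)|
Area = (1/2)|6(14-4) + 11(4-(-10)) + (-14)((-10)-14)|
Area = (1/2)|6*10 + 11*14 + (-14)*(-24)|
Area = (1/2)|60 + 154 + 336|
Area = (1/2)*550 = 275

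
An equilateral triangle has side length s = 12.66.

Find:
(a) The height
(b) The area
(a) Height h = s·√3/2 = 12.66·√3/2 = 10.96
(b) Area = (√3/4)·s² = (√3/4)·12.66² = (√3/4)·160.276 = 69.4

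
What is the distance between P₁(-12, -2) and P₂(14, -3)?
Using the distance formula: d = sqrt((x₂-x₁)² + (y₂-y₁)²)
dx = 14 - (-12) = 26
dy = (-3) - (-2) = -1
d = sqrt(26² + (-1)²) = sqrt(676 + 1) = sqrt(677) = 26.02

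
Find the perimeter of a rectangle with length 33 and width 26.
Perimeter = 2 * (length + width)
Perimeter = 2 * (33 + 26)
Perimeter = 2 * 59
Perimeter = 118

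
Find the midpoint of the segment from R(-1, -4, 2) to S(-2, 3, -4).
Midpoint = ((-1-2)/2, (-4+3)/2, (2-4)/2) = (-1.5, -0.5, -1)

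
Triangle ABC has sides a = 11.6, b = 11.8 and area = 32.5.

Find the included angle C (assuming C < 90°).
Area = ½ab·sin(C)  →  sin(C) = 2·Area/(ab)
sin(C) = 2·32.5/(11.6·11.8) = 0.474868
C = arcsin(0.474868) = 28.35°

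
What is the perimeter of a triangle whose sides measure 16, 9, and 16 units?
Perimeter = sum of all sides
Perimeter = 16 + 9 + 16
Perimeter = 41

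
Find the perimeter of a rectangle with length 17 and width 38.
Perimeter = 2 * (length + width)
Perimeter = 2 * (17 + 38)
Perimeter = 2 * 55
Perimeter = 110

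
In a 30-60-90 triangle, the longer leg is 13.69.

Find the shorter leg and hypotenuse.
In a 30-60-90 triangle, sides are in ratio 1 : √3 : 2.
Long leg = short leg·√3  →  short leg = 13.69/√3 = 7.904
Hypotenuse = 2·(short leg) = 2·13.69/√3 = 15.81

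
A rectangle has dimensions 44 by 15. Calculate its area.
Area = length * width
Area = 44 * 15
Area = 660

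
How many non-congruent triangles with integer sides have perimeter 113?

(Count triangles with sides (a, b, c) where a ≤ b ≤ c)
With a ≤ b ≤ c and a + b + c = 113, the triangle inequality a + b > c gives c < 113/2, so c ≤ 56.
Iterate a from 1 to ⌊p/3⌋ = 37; for each a, b ranges from a to ⌊(p−a)/2⌋ with c = p − a − b, keeping only c ≥ b.
Triples: (1, 56, 56), (2, 55, 56), (3, 54, 56), …
Count = 280 triangles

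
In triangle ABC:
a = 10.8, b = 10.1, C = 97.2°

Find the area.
Using A = ½ab·sin(C):
A = ½·10.8·10.1·sin(97.2°) = ½·109.08·0.992115 = 54.11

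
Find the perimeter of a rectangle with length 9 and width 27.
Perimeter = 2 * (length + width)
Perimeter = 2 * (9 + 27)
Perimeter = 2 * 36
Perimeter = 72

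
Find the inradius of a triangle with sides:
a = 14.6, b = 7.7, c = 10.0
s = (a+b+c)/2 = (14.6+7.7+10.0)/2 = 16.15
Area = √(s(s-a)(s-b)(s-c)) = √(16.15·1.55·8.45·6.15) = 36.0677
r = Area/s = 36.0677/16.15 = 2.233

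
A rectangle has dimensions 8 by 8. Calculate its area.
Area = length * width
Area = 8 * 8
Area = 64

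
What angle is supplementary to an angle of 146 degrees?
Supplementary angles sum to 180 degrees.
Other angle = 180 - 146
Other angle = 34 degrees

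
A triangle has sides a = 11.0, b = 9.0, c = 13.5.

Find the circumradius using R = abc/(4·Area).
s = (a+b+c)/2 = 16.75
Area = √(s(s-a)(s-b)(s-c)) = √(16.75·5.75·7.75·3.25) = 49.2531
R = abc/(4·Area) = (11.0·9.0·13.5)/(4·49.2531) = 1336.5/197.0124 = 6.784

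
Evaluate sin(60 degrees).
sin(60 degrees) = sqrt(3)/2
Decimal approximation: 0.866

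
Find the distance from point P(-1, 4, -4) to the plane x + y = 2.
d = |1(-1) + 1(4) + 0(-4) - (2)| / √(1² + 1² + 0²) = 1/√2 = 0.7071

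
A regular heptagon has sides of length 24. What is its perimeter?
Perimeter = number of sides * side length
Perimeter = 7 * 24
Perimeter = 168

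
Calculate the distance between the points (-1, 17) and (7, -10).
Using the distance formula: d = sqrt((x₂-x₁)² + (y₂-y₁)²)
dx = 7 - (-1) = 8
dy = (-10) - 17 = -27
d = sqrt(8² + (-27)²) = sqrt(64 + 729) = sqrt(793) = 28.16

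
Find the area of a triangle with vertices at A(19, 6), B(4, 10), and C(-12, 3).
Using the coordinate formula: Area = (1/2)|x₁(y₂-y₃) + x₂(y₃-y₁) + x₃(y₁-y₂)|
Area = (1/2)|19(10-3) + 4(3-6) + (-12)(6-10)|
Area = (1/2)|19*7 + 4*(-3) + (-12)*(-4)|
Area = (1/2)|133 + (-12) + 48|
Area = (1/2)*169 = 84.50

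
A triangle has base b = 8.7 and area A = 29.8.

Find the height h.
A = ½bh  →  h = 2A/b
h = 2·29.8/8.7 = 6.851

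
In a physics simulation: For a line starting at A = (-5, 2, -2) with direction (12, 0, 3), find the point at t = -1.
P(-1) = (-5 + 12(-1), 2 + 0(-1), -2 + 3(-1)) = (-17, 2, -5)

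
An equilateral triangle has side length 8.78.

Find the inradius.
For an equilateral triangle, r = s/(2√3) where s is the side.
r = 8.78/(2√3) = 8.78/3.464102 = 2.535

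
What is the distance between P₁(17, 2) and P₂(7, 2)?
Using the distance formula: d = sqrt((x₂-x₁)² + (y₂-y₁)²)
dx = 7 - 17 = -10
dy = 2 - 2 = 0
d = sqrt((-10)² + 0²) = sqrt(100 + 0) = sqrt(100) = 10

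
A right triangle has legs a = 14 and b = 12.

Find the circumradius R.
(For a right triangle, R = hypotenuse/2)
Hypotenuse c = √(14² + 12²) = √340 = 18.4391
R = c/2 = 9.22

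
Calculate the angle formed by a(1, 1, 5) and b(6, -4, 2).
a·b = 12, |a|² = 27, |b|² = 56
cos θ = 12/√1512 ≈ 0.3086
θ ≈ 72.02°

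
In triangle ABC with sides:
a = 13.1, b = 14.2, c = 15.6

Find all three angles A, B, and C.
By the law of cosines:
cos(A) = (b² + c² - a²)/(2bc) = 0.617077  →  A = 51.9°
cos(B) = (a² + c² - b²)/(2ac) = 0.521947  →  B = 58.54°
cos(C) = (a² + b² - c²)/(2ab) = 0.349129  →  C = 69.57°
Check: A + B + C = 180.0° ✓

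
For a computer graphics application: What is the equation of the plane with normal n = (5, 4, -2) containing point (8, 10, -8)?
d = n·P = (5)(8) + (4)(10) + (-2)(-8) = 96
Plane: 5x + 4y - 2z = 96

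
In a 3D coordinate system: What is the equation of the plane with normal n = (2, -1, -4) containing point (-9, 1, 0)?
d = n·P = (2)(-9) + (-1)(1) + (-4)(0) = -19
Plane: 2x - y - 4z = -19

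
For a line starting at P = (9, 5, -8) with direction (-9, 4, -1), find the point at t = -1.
P(-1) = (9 + (-9)(-1), 5 + 4(-1), -8 + (-1)(-1)) = (18, 1, -7)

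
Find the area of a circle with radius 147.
Area = pi * r²
Area = pi * 147²
Area = pi * 21609
Area = 67886.68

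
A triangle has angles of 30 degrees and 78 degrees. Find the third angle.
Sum of angles in a triangle = 180 degrees
Third angle = 180 - 30 - 78
Third angle = 72 degrees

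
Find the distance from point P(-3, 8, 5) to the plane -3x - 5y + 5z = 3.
d = |(-3)(-3) + (-5)(8) + 5(5) - (3)| / √((-3)² + (-5)² + 5²) = 9/√59 = 1.172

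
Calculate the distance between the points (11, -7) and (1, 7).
Using the distance formula: d = sqrt((x₂-x₁)² + (y₂-y₁)²)
dx = 1 - 11 = -10
dy = 7 - (-7) = 14
d = sqrt((-10)² + 14²) = sqrt(100 + 196) = sqrt(296) = 17.20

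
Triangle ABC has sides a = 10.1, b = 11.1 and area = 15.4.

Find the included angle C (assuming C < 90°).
Area = ½ab·sin(C)  →  sin(C) = 2·Area/(ab)
sin(C) = 2·15.4/(10.1·11.1) = 0.274730
C = arcsin(0.274730) = 15.95°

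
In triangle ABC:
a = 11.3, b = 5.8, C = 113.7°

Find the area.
Using A = ½ab·sin(C):
A = ½·11.3·5.8·sin(113.7°) = ½·65.54·0.915663 = 30.01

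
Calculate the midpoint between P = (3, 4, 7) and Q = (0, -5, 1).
Midpoint = ((3+0)/2, (4-5)/2, (7+1)/2) = (1.5, -0.5, 4)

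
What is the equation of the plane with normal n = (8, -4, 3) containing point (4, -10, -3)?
d = n·P = (8)(4) + (-4)(-10) + (3)(-3) = 63
Plane: 8x - 4y + 3z = 63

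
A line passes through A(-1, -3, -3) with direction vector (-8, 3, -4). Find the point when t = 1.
P(1) = (-1 + (-8)(1), -3 + 3(1), -3 + (-4)(1)) = (-9, 0, -7)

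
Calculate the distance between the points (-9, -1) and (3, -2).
Using the distance formula: d = sqrt((x₂-x₁)² + (y₂-y₁)²)
dx = 3 - (-9) = 12
dy = (-2) - (-1) = -1
d = sqrt(12² + (-1)²) = sqrt(144 + 1) = sqrt(145) = 12.04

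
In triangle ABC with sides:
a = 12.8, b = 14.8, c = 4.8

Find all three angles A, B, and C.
By the law of cosines:
cos(A) = (b² + c² - a²)/(2bc) = 0.550676  →  A = 56.59°
cos(B) = (a² + c² - b²)/(2ac) = -0.261719  →  B = 105.2°
cos(C) = (a² + b² - c²)/(2ab) = 0.949747  →  C = 18.24°
Check: A + B + C = 180.0° ✓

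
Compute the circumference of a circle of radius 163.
Circumference = 2 * pi * r
Circumference = 2 * pi * 163
Circumference = 1024.16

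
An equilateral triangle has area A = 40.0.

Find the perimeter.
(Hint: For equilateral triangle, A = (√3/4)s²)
A = (√3/4)s²  →  s² = 4A/√3 = 4·40.0/√3 = 92.376
s = 9.61125
Perimeter = 3s = 28.83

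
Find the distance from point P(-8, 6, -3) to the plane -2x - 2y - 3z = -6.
d = |(-2)(-8) + (-2)(6) + (-3)(-3) - (-6)| / √((-2)² + (-2)² + (-3)²) = 19/√17 = 4.608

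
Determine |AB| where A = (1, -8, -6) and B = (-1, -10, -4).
d = √[(-2)² + (-2)² + (2)²] = √12 = 3.464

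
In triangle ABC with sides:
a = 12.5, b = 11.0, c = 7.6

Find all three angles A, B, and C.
By the law of cosines:
cos(A) = (b² + c² - a²)/(2bc) = 0.134629  →  A = 82.26°
cos(B) = (a² + c² - b²)/(2ac) = 0.489526  →  B = 60.69°
cos(C) = (a² + b² - c²)/(2ab) = 0.798145  →  C = 37.05°
Check: A + B + C = 180.0° ✓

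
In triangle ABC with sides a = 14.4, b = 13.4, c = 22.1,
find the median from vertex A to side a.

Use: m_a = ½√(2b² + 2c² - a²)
m_a = ½√(2·13.4² + 2·22.1² - 14.4²)
m_a = ½√(359.12 + 976.82 - 207.36) = ½√1128.58 = 16.8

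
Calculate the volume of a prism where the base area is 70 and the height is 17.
Volume = base area * height
Volume = 70 * 17
Volume = 1190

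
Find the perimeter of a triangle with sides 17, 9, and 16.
Perimeter = sum of all sides
Perimeter = 17 + 9 + 16
Perimeter = 42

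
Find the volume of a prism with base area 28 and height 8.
Volume = base area * height
Volume = 28 * 8
Volume = 224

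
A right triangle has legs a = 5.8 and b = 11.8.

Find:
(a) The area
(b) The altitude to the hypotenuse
(a) Area = ½ab = ½·5.8·11.8 = 34.22
(b) Hypotenuse c = √(5.8² + 11.8²) = √172.88 = 13.1484
    Area = ½·c·h_c  →  h_c = 2·Area/c = 2·34.22/13.1484 = 5.205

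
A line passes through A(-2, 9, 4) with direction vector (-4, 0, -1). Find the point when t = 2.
P(2) = (-2 + (-4)(2), 9 + 0(2), 4 + (-1)(2)) = (-10, 9, 2)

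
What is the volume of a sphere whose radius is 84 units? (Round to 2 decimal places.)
Volume = (4/3) * pi * r³
Volume = (4/3) * pi * 84³
Volume = (4/3) * pi * 592704
Volume = 2482712.71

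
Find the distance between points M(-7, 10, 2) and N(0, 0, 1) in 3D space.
d = √[(7)² + (-10)² + (-1)²] = √150 = 12.25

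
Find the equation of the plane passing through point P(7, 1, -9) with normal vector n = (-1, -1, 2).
d = n·P = (-1)(7) + (-1)(1) + (2)(-9) = -26
Plane: -x - y + 2z = -26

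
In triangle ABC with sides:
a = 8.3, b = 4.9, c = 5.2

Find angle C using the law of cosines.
cos(C) = (a² + b² - c²)/(2ab)
cos(C) = (8.3² + 4.9² - 5.2²)/(2·8.3·4.9) = 65.86/81.34 = 0.809688
C = arccos(0.809688) = 35.93°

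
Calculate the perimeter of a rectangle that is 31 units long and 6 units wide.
Perimeter = 2 * (length + width)
Perimeter = 2 * (31 + 6)
Perimeter = 2 * 37
Perimeter = 74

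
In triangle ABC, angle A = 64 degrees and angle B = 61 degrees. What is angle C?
Sum of angles in a triangle = 180 degrees
Third angle = 180 - 64 - 61
Third angle = 55 degrees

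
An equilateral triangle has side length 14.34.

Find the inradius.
For an equilateral triangle, r = s/(2√3) where s is the side.
r = 14.34/(2√3) = 14.34/3.464102 = 4.14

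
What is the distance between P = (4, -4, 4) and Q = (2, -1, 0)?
d = √[(-2)² + (3)² + (-4)²] = √29 = 5.385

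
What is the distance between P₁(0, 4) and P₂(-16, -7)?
Using the distance formula: d = sqrt((x₂-x₁)² + (y₂-y₁)²)
dx = (-16) - 0 = -16
dy = (-7) - 4 = -11
d = sqrt((-16)² + (-11)²) = sqrt(256 + 121) = sqrt(377) = 19.42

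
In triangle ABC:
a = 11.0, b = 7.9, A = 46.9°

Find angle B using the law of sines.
sin(B)/b = sin(A)/a
sin(B) = b·sin(A)/a = 7.9·sin(46.9°)/11.0 = 0.524389
B = arcsin(0.524389) = 31.63°  (b ≤ a, so B ≤ A and the acute solution is unique)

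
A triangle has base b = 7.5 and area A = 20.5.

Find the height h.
A = ½bh  →  h = 2A/b
h = 2·20.5/7.5 = 5.467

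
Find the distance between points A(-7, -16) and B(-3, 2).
Using the distance formula: d = sqrt((x₂-x₁)² + (y₂-y₁)²)
dx = (-3) - (-7) = 4
dy = 2 - (-16) = 18
d = sqrt(4² + 18²) = sqrt(16 + 324) = sqrt(340) = 18.44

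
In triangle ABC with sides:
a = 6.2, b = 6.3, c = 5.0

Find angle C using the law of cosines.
cos(C) = (a² + b² - c²)/(2ab)
cos(C) = (6.2² + 6.3² - 5.0²)/(2·6.2·6.3) = 53.13/78.12 = 0.680108
C = arccos(0.680108) = 47.15°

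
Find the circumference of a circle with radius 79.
Circumference = 2 * pi * r
Circumference = 2 * pi * 79
Circumference = 496.37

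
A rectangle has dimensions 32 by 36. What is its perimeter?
Perimeter = 2 * (length + width)
Perimeter = 2 * (32 + 36)
Perimeter = 2 * 68
Perimeter = 136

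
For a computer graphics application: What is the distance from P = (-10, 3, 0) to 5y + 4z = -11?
d = |0(-10) + 5(3) + 4(0) - (-11)| / √(0² + 5² + 4²) = 26/√41 = 4.061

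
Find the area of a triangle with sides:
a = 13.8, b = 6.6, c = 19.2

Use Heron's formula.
s = (a+b+c)/2 = (13.8+6.6+19.2)/2 = 19.8
A = √(s(s-a)(s-b)(s-c)) = √(19.8·6·13.2·0.6)
A = √940.896 = 30.67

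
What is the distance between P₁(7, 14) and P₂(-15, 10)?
Using the distance formula: d = sqrt((x₂-x₁)² + (y₂-y₁)²)
dx = (-15) - 7 = -22
dy = 10 - 14 = -4
d = sqrt((-22)² + (-4)²) = sqrt(484 + 16) = sqrt(500) = 22.36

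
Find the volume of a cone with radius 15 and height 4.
Volume = (1/3) * pi * r² * h
Volume = (1/3) * pi * 15² * 4
Volume = (1/3) * pi * 225 * 4
Volume = (1/3) * pi * 900
Volume = 942.48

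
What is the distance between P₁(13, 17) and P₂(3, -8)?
Using the distance formula: d = sqrt((x₂-x₁)² + (y₂-y₁)²)
dx = 3 - 13 = -10
dy = (-8) - 17 = -25
d = sqrt((-10)² + (-25)²) = sqrt(100 + 625) = sqrt(725) = 26.93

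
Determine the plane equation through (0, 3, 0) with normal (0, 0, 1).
d = n·P = (0)(0) + (0)(3) + (1)(0) = 0
Plane: z = 0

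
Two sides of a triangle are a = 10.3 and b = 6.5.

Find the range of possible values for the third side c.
By the triangle inequality: |a - b| < c < a + b
|10.3 - 6.5| < c < 10.3 + 6.5
3.8 < c < 16.8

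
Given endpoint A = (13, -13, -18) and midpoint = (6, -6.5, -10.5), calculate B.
B = (2×6 - 13, 2×(-6.5) - (-13), 2×(-10.5) - (-18)) = (-1, 0, -3)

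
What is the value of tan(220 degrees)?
tan(220 degrees) = 0.8391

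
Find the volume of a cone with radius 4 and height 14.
Volume = (1/3) * pi * r² * h
Volume = (1/3) * pi * 4² * 14
Volume = (1/3) * pi * 16 * 14
Volume = (1/3) * pi * 224
Volume = 234.57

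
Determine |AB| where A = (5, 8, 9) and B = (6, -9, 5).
d = √[(1)² + (-17)² + (-4)²] = √306 = 17.49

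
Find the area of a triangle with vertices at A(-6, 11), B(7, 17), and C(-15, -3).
Using the coordinate formula: Area = (1/2)|x₁(y₂-y₃) + x₂(y₃-y₁) + x₃(y₁-y₂)|
Area = (1/2)|(-6)(17-(-3)) + 7((-3)-11) + (-15)(11-17)|
Area = (1/2)|(-6)*20 + 7*(-14) + (-15)*(-6)|
Area = (1/2)|(-120) + (-98) + 90|
Area = (1/2)*128 = 64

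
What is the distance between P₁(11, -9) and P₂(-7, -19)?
Using the distance formula: d = sqrt((x₂-x₁)² + (y₂-y₁)²)
dx = (-7) - 11 = -18
dy = (-19) - (-9) = -10
d = sqrt((-18)² + (-10)²) = sqrt(324 + 100) = sqrt(424) = 20.59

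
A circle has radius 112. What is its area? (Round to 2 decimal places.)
Area = pi * r²
Area = pi * 112²
Area = pi * 12544
Area = 39408.14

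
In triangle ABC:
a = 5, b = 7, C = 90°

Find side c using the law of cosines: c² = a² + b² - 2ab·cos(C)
c² = 5² + 7² - 2·5·7·cos(90°)
c² = 25 + 49 - 70·0.0000 = 74
c = √74 = 8.602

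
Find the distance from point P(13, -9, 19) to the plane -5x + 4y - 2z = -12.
d = |(-5)(13) + 4(-9) + (-2)(19) - (-12)| / √((-5)² + 4² + (-2)²) = 127/√45 = 18.93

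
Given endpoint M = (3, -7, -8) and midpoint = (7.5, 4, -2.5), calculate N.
N = (2×7.5 - 3, 2×4 - (-7), 2×(-2.5) - (-8)) = (12, 15, 3)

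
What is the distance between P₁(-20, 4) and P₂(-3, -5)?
Using the distance formula: d = sqrt((x₂-x₁)² + (y₂-y₁)²)
dx = (-3) - (-20) = 17
dy = (-5) - 4 = -9
d = sqrt(17² + (-9)²) = sqrt(289 + 81) = sqrt(370) = 19.24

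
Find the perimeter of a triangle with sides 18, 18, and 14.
Perimeter = sum of all sides
Perimeter = 18 + 18 + 14
Perimeter = 50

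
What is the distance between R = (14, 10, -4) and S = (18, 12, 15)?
d = √[(4)² + (2)² + (19)²] = √381 = 19.52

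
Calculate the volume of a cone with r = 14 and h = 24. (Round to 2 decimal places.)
Volume = (1/3) * pi * r² * h
Volume = (1/3) * pi * 14² * 24
Volume = (1/3) * pi * 196 * 24
Volume = (1/3) * pi * 4704
Volume = 4926.02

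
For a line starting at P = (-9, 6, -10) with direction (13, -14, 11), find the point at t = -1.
P(-1) = (-9 + 13(-1), 6 + (-14)(-1), -10 + 11(-1)) = (-22, 20, -21)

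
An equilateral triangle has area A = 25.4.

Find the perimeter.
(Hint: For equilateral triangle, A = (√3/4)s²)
A = (√3/4)s²  →  s² = 4A/√3 = 4·25.4/√3 = 58.6588
s = 7.6589
Perimeter = 3s = 22.98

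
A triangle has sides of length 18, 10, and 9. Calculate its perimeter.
Perimeter = sum of all sides
Perimeter = 18 + 10 + 9
Perimeter = 37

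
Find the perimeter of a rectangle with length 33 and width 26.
Perimeter = 2 * (length + width)
Perimeter = 2 * (33 + 26)
Perimeter = 2 * 59
Perimeter = 118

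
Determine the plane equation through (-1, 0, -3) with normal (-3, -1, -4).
d = n·P = (-3)(-1) + (-1)(0) + (-4)(-3) = 15
Plane: -3x - y - 4z = 15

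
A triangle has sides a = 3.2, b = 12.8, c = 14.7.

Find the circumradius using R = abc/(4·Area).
s = (a+b+c)/2 = 15.35
Area = √(s(s-a)(s-b)(s-c)) = √(15.35·12.15·2.55·0.65) = 17.582
R = abc/(4·Area) = (3.2·12.8·14.7)/(4·17.582) = 602.112/70.328 = 8.561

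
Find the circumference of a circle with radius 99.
Circumference = 2 * pi * r
Circumference = 2 * pi * 99
Circumference = 622.04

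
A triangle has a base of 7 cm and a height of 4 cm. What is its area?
Area = (1/2) * base * height
Area = (1/2) * 7 * 4
Area = 14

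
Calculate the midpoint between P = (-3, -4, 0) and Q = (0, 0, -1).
Midpoint = ((-3+0)/2, (-4+0)/2, (0-1)/2) = (-1.5, -2, -0.5)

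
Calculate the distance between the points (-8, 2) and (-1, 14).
Using the distance formula: d = sqrt((x₂-x₁)² + (y₂-y₁)²)
dx = (-1) - (-8) = 7
dy = 14 - 2 = 12
d = sqrt(7² + 12²) = sqrt(49 + 144) = sqrt(193) = 13.89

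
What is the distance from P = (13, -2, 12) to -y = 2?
d = |0(13) + (-1)(-2) + 0(12) - (2)| / √(0² + (-1)² + 0²) = 0/√1 = 0.0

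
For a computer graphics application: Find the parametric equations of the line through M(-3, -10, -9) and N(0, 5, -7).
Direction vector d = N - M = (3, 15, 2)
x = -3 + 3t, y = -10 + 15t, z = -9 + 2t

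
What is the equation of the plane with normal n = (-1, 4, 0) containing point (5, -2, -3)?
d = n·P = (-1)(5) + (4)(-2) + (0)(-3) = -13
Plane: -x + 4y = -13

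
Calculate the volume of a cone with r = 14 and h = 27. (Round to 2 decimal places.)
Volume = (1/3) * pi * r² * h
Volume = (1/3) * pi * 14² * 27
Volume = (1/3) * pi * 196 * 27
Volume = (1/3) * pi * 5292
Volume = 5541.77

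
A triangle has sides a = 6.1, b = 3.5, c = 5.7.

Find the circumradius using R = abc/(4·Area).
s = (a+b+c)/2 = 7.65
Area = √(s(s-a)(s-b)(s-c)) = √(7.65·1.55·4.15·1.95) = 9.79576
R = abc/(4·Area) = (6.1·3.5·5.7)/(4·9.79576) = 121.695/39.18304 = 3.106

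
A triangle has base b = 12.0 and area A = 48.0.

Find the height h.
A = ½bh  →  h = 2A/b
h = 2·48.0/12.0 = 8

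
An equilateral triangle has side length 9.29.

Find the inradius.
For an equilateral triangle, r = s/(2√3) where s is the side.
r = 9.29/(2√3) = 9.29/3.464102 = 2.682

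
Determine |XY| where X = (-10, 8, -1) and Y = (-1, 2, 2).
d = √[(9)² + (-6)² + (3)²] = √126 = 11.22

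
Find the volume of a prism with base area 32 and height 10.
Volume = base area * height
Volume = 32 * 10
Volume = 320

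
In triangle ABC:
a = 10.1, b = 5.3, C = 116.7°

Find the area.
Using A = ½ab·sin(C):
A = ½·10.1·5.3·sin(116.7°) = ½·53.53·0.893371 = 23.91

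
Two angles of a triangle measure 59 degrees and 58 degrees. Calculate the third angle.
Sum of angles in a triangle = 180 degrees
Third angle = 180 - 59 - 58
Third angle = 63 degrees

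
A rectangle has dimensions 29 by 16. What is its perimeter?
Perimeter = 2 * (length + width)
Perimeter = 2 * (29 + 16)
Perimeter = 2 * 45
Perimeter = 90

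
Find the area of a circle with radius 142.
Area = pi * r²
Area = pi * 142²
Area = pi * 20164
Area = 63347.07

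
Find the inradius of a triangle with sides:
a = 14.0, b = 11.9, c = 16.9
s = (a+b+c)/2 = (14.0+11.9+16.9)/2 = 21.4
Area = √(s(s-a)(s-b)(s-c)) = √(21.4·7.4·9.5·4.5) = 82.2793
r = Area/s = 82.2793/21.4 = 3.845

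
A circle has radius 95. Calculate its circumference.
Circumference = 2 * pi * r
Circumference = 2 * pi * 95
Circumference = 596.90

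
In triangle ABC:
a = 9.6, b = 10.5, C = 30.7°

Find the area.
Using A = ½ab·sin(C):
A = ½·9.6·10.5·sin(30.7°) = ½·100.8·0.510543 = 25.73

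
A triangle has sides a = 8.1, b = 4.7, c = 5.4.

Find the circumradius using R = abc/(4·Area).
s = (a+b+c)/2 = 9.1
Area = √(s(s-a)(s-b)(s-c)) = √(9.1·1·4.4·3.7) = 12.1716
R = abc/(4·Area) = (8.1·4.7·5.4)/(4·12.1716) = 205.578/48.6864 = 4.222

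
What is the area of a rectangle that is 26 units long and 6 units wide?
Area = length * width
Area = 26 * 6
Area = 156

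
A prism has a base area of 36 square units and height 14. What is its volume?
Volume = base area * height
Volume = 36 * 14
Volume = 504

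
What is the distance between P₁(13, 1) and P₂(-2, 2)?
Using the distance formula: d = sqrt((x₂-x₁)² + (y₂-y₁)²)
dx = (-2) - 13 = -15
dy = 2 - 1 = 1
d = sqrt((-15)² + 1²) = sqrt(225 + 1) = sqrt(226) = 15.03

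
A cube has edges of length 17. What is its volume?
Volume = s³
Volume = 17³
Volume = 4913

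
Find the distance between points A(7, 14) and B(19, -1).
Using the distance formula: d = sqrt((x₂-x₁)² + (y₂-y₁)²)
dx = 19 - 7 = 12
dy = (-1) - 14 = -15
d = sqrt(12² + (-15)²) = sqrt(144 + 225) = sqrt(369) = 19.21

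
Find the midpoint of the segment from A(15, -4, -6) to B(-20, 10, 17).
Midpoint = ((15-20)/2, (-4+10)/2, (-6+17)/2) = (-2.5, 3, 5.5)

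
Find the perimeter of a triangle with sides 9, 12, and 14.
Perimeter = sum of all sides
Perimeter = 9 + 12 + 14
Perimeter = 35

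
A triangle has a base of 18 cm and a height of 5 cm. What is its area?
Area = (1/2) * base * height
Area = (1/2) * 18 * 5
Area = 45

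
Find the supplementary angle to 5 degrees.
Supplementary angles sum to 180 degrees.
Other angle = 180 - 5
Other angle = 175 degrees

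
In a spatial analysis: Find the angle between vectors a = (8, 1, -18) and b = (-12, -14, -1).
a·b = -92, |a|² = 389, |b|² = 341
cos θ = -92/√132649 ≈ -0.2526
θ ≈ 104.6°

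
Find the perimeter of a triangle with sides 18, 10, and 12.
Perimeter = sum of all sides
Perimeter = 18 + 10 + 12
Perimeter = 40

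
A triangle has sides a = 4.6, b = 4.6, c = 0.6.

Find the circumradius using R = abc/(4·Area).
s = (a+b+c)/2 = 4.9
Area = √(s(s-a)(s-b)(s-c)) = √(4.9·0.3·0.3·4.3) = 1.37706
R = abc/(4·Area) = (4.6·4.6·0.6)/(4·1.37706) = 12.696/5.50824 = 2.305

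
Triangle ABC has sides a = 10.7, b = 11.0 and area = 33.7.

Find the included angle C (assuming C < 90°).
Area = ½ab·sin(C)  →  sin(C) = 2·Area/(ab)
sin(C) = 2·33.7/(10.7·11.0) = 0.572642
C = arcsin(0.572642) = 34.93°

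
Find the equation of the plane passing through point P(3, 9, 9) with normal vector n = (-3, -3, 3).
d = n·P = (-3)(3) + (-3)(9) + (3)(9) = -9
Plane: -3x - 3y + 3z = -9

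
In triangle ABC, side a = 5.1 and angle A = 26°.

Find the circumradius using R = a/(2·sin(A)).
R = a/(2·sin(A)) = 5.1/(2·sin(26°))
R = 5.1/(2·0.438371) = 5.1/0.876742 = 5.817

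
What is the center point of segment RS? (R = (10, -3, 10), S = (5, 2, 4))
Midpoint = ((10+5)/2, (-3+2)/2, (10+4)/2) = (7.5, -0.5, 7)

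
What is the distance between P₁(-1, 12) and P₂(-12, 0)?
Using the distance formula: d = sqrt((x₂-x₁)² + (y₂-y₁)²)
dx = (-12) - (-1) = -11
dy = 0 - 12 = -12
d = sqrt((-11)² + (-12)²) = sqrt(121 + 144) = sqrt(265) = 16.28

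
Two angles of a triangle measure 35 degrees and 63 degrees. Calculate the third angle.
Sum of angles in a triangle = 180 degrees
Third angle = 180 - 35 - 63
Third angle = 82 degrees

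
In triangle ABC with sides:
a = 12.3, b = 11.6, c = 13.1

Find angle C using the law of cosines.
cos(C) = (a² + b² - c²)/(2ab)
cos(C) = (12.3² + 11.6² - 13.1²)/(2·12.3·11.6) = 114.24/285.36 = 0.400336
C = arccos(0.400336) = 66.4°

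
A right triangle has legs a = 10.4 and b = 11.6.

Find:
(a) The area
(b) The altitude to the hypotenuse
(a) Area = ½ab = ½·10.4·11.6 = 60.32
(b) Hypotenuse c = √(10.4² + 11.6²) = √242.72 = 15.5795
    Area = ½·c·h_c  →  h_c = 2·Area/c = 2·60.32/15.5795 = 7.744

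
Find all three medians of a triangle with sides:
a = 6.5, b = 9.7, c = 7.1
Using m_x = ½√(2y² + 2z² - x²):
m_a = ½√(2·9.7² + 2·7.1² - 6.5²) = ½√246.75 = 7.854
m_b = ½√(2·6.5² + 2·7.1² - 9.7²) = ½√91.23 = 4.776
m_c = ½√(2·6.5² + 2·9.7² - 7.1²) = ½√222.27 = 7.454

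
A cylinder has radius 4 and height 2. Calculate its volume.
Volume = pi * r² * h
Volume = pi * 4² * 2
Volume = pi * 16 * 2
Volume = pi * 32
Volume = 100.53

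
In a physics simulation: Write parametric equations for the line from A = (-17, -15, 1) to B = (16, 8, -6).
Direction vector d = B - A = (33, 23, -7)
x = -17 + 33t, y = -15 + 23t, z = 1 - 7t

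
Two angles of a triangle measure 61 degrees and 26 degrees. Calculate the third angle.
Sum of angles in a triangle = 180 degrees
Third angle = 180 - 61 - 26
Third angle = 93 degrees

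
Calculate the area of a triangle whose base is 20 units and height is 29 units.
Area = (1/2) * base * height
Area = (1/2) * 20 * 29
Area = 290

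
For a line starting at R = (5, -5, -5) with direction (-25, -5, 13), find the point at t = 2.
P(2) = (5 + (-25)(2), -5 + (-5)(2), -5 + 13(2)) = (-45, -15, 21)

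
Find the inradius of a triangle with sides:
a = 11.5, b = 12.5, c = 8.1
s = (a+b+c)/2 = (11.5+12.5+8.1)/2 = 16.05
Area = √(s(s-a)(s-b)(s-c)) = √(16.05·4.55·3.55·7.95) = 45.3984
r = Area/s = 45.3984/16.05 = 2.829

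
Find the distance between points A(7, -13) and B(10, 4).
Using the distance formula: d = sqrt((x₂-x₁)² + (y₂-y₁)²)
dx = 10 - 7 = 3
dy = 4 - (-13) = 17
d = sqrt(3² + 17²) = sqrt(9 + 289) = sqrt(298) = 17.26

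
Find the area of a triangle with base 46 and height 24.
Area = (1/2) * base * height
Area = (1/2) * 46 * 24
Area = 552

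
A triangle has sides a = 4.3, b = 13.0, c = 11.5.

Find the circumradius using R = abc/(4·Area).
s = (a+b+c)/2 = 14.4
Area = √(s(s-a)(s-b)(s-c)) = √(14.4·10.1·1.4·2.9) = 24.2999
R = abc/(4·Area) = (4.3·13.0·11.5)/(4·24.2999) = 642.85/97.1996 = 6.614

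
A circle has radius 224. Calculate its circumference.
Circumference = 2 * pi * r
Circumference = 2 * pi * 224
Circumference = 1407.43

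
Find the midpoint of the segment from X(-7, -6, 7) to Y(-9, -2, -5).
Midpoint = ((-7-9)/2, (-6-2)/2, (7-5)/2) = (-8, -4, 1)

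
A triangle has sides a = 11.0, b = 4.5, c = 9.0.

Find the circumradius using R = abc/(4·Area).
s = (a+b+c)/2 = 12.25
Area = √(s(s-a)(s-b)(s-c)) = √(12.25·1.25·7.75·3.25) = 19.6388
R = abc/(4·Area) = (11.0·4.5·9.0)/(4·19.6388) = 445.5/78.5552 = 5.671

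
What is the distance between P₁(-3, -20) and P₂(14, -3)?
Using the distance formula: d = sqrt((x₂-x₁)² + (y₂-y₁)²)
dx = 14 - (-3) = 17
dy = (-3) - (-20) = 17
d = sqrt(17² + 17²) = sqrt(289 + 289) = sqrt(578) = 24.04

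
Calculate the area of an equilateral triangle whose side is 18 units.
Area = (sqrt(3)/4) * s²
Area = (sqrt(3)/4) * 18²
Area = (sqrt(3)/4) * 324
Area = 140.30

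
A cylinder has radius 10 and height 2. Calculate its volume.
Volume = pi * r² * h
Volume = pi * 10² * 2
Volume = pi * 100 * 2
Volume = pi * 200
Volume = 628.32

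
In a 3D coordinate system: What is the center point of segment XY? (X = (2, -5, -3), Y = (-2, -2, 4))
Midpoint = ((2-2)/2, (-5-2)/2, (-3+4)/2) = (0, -3.5, 0.5)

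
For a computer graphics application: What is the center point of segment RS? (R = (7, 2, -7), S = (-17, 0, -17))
Midpoint = ((7-17)/2, (2+0)/2, (-7-17)/2) = (-5, 1, -12)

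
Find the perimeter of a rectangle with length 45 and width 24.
Perimeter = 2 * (length + width)
Perimeter = 2 * (45 + 24)
Perimeter = 2 * 69
Perimeter = 138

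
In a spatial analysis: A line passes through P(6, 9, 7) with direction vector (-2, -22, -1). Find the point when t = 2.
P(2) = (6 + (-2)(2), 9 + (-22)(2), 7 + (-1)(2)) = (2, -35, 5)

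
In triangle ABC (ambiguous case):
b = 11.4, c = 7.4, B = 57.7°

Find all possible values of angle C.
sin(C)/c = sin(B)/b  →  sin(C) = c·sin(B)/b = 7.4·sin(57.7°)/11.4 = 0.548679
C₁ = arcsin(0.548679) = 33.28°,  C₂ = 180° - C₁ = 146.72°
Check C₂: A = 180° - 57.7° - 146.72° = -24.42° ≤ 0, rejected
C = 33.28° (one solution)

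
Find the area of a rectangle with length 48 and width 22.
Area = length * width
Area = 48 * 22
Area = 1056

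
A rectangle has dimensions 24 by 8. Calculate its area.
Area = length * width
Area = 24 * 8
Area = 192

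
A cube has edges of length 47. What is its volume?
Volume = s³
Volume = 47³
Volume = 103823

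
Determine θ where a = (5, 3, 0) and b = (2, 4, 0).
a·b = 22, |a|² = 34, |b|² = 20
cos θ = 22/√680 ≈ 0.8437
θ ≈ 32.47°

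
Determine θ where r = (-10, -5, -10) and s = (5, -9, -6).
r·s = 55, |r|² = 225, |s|² = 142
cos θ = 55/√31950 ≈ 0.3077
θ ≈ 72.08°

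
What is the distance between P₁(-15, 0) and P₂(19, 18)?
Using the distance formula: d = sqrt((x₂-x₁)² + (y₂-y₁)²)
dx = 19 - (-15) = 34
dy = 18 - 0 = 18
d = sqrt(34² + 18²) = sqrt(1156 + 324) = sqrt(1480) = 38.47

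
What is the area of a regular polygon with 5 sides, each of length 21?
For a regular 5-gon with side length s = 21:
Apothem a = s / (2*tan(pi/5)) = 21 / (2*tan(pi/5)) ≈ 14.452
Perimeter P = 5 * 21 = 105
Area = (1/2) * P * a = (1/2) * 105 * 14.452 = 758.73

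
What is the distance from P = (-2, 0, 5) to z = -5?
d = |0(-2) + 0(0) + 1(5) - (-5)| / √(0² + 0² + 1²) = 10/√1 = 10.0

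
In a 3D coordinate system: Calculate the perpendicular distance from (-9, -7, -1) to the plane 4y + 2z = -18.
d = |0(-9) + 4(-7) + 2(-1) - (-18)| / √(0² + 4² + 2²) = 12/√20 = 2.683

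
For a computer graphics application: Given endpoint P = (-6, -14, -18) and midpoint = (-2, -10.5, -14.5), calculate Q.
Q = (2×(-2) - (-6), 2×(-10.5) - (-14), 2×(-14.5) - (-18)) = (2, -7, -11)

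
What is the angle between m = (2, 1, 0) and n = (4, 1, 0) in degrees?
m·n = 9, |m|² = 5, |n|² = 17
cos θ = 9/√85 ≈ 0.9762
θ ≈ 12.53°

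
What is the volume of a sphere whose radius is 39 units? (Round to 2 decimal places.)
Volume = (4/3) * pi * r³
Volume = (4/3) * pi * 39³
Volume = (4/3) * pi * 59319
Volume = 248474.85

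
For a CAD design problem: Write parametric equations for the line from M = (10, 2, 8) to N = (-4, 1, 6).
Direction vector d = N - M = (-14, -1, -2)
x = 10 - 14t, y = 2 - t, z = 8 - 2t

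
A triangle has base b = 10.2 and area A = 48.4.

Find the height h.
A = ½bh  →  h = 2A/b
h = 2·48.4/10.2 = 9.49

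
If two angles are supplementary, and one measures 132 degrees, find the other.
Supplementary angles sum to 180 degrees.
Other angle = 180 - 132
Other angle = 48 degrees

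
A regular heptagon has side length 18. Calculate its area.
For a regular 7-gon with side length s = 18:
Apothem a = s / (2*tan(pi/7)) = 18 / (2*tan(pi/7)) ≈ 18.6887
Perimeter P = 7 * 18 = 126
Area = (1/2) * P * a = (1/2) * 126 * 18.6887 = 1177.39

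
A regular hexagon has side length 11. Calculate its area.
For a regular 6-gon with side length s = 11:
Apothem a = s / (2*tan(pi/6)) = 11 / (2*tan(pi/6)) ≈ 9.5263
Perimeter P = 6 * 11 = 66
Area = (1/2) * P * a = (1/2) * 66 * 9.5263 = 314.37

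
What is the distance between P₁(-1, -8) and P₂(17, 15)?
Using the distance formula: d = sqrt((x₂-x₁)² + (y₂-y₁)²)
dx = 17 - (-1) = 18
dy = 15 - (-8) = 23
d = sqrt(18² + 23²) = sqrt(324 + 529) = sqrt(853) = 29.21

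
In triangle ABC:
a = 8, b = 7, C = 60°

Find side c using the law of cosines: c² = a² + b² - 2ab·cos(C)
c² = 8² + 7² - 2·8·7·cos(60°)
c² = 64 + 49 - 112·0.5000 = 57
c = √57 = 7.55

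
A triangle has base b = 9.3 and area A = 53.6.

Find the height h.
A = ½bh  →  h = 2A/b
h = 2·53.6/9.3 = 11.53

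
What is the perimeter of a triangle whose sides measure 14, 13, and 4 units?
Perimeter = sum of all sides
Perimeter = 14 + 13 + 4
Perimeter = 31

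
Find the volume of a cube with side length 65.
Volume = s³
Volume = 65³
Volume = 274625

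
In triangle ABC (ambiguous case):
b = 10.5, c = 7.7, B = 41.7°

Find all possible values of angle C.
sin(C)/c = sin(B)/b  →  sin(C) = c·sin(B)/b = 7.7·sin(41.7°)/10.5 = 0.487836
C₁ = arcsin(0.487836) = 29.2°,  C₂ = 180° - C₁ = 150.8°
Check C₂: A = 180° - 41.7° - 150.8° = -12.5° ≤ 0, rejected
C = 29.2° (one solution)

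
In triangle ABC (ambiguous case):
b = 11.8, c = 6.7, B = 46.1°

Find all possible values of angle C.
sin(C)/c = sin(B)/b  →  sin(C) = c·sin(B)/b = 6.7·sin(46.1°)/11.8 = 0.409126
C₁ = arcsin(0.409126) = 24.15°,  C₂ = 180° - C₁ = 155.85°
Check C₂: A = 180° - 46.1° - 155.85° = -21.95° ≤ 0, rejected
C = 24.15° (one solution)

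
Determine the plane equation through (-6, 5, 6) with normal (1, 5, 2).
d = n·P = (1)(-6) + (5)(5) + (2)(6) = 31
Plane: x + 5y + 2z = 31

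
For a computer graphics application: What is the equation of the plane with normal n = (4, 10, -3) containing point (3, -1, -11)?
d = n·P = (4)(3) + (10)(-1) + (-3)(-11) = 35
Plane: 4x + 10y - 3z = 35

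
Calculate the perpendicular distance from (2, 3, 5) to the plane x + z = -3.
d = |1(2) + 0(3) + 1(5) - (-3)| / √(1² + 0² + 1²) = 10/√2 = 7.071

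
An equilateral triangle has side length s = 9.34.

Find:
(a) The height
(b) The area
(a) Height h = s·√3/2 = 9.34·√3/2 = 8.089
(b) Area = (√3/4)·s² = (√3/4)·9.34² = (√3/4)·87.2356 = 37.77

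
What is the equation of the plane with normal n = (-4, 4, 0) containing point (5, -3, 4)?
d = n·P = (-4)(5) + (4)(-3) + (0)(4) = -32
Plane: -4x + 4y = -32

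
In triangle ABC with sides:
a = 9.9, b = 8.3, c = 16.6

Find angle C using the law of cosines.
cos(C) = (a² + b² - c²)/(2ab)
cos(C) = (9.9² + 8.3² - 16.6²)/(2·9.9·8.3) = -108.66/164.34 = -0.661190
C = arccos(-0.661190) = 131.4°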